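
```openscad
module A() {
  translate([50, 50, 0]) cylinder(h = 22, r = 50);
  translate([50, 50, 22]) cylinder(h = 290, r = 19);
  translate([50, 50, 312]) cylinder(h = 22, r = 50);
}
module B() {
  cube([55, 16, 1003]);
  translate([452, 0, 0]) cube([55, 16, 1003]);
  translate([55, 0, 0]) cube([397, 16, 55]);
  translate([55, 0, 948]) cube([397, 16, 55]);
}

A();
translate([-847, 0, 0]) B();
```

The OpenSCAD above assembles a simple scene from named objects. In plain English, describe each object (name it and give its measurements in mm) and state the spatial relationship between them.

A is a spool: two coaxial disc flanges of radius 50 mm and thickness 22 mm, joined by a core cylinder of radius 19 mm and height 290 mm. The lower flange rests on z = 0 and the three cylinders share a vertical axis.

B is a picture frame with a 397×893 mm rectangular opening (x by z) and a uniform 55 mm border on every side. Frame depth is 16 mm along y. It is built from two vertical stiles running the full outside height and two horizontal rails spanning the gap between the stiles.

The picture frame is on the floor beside the spool on its −x side.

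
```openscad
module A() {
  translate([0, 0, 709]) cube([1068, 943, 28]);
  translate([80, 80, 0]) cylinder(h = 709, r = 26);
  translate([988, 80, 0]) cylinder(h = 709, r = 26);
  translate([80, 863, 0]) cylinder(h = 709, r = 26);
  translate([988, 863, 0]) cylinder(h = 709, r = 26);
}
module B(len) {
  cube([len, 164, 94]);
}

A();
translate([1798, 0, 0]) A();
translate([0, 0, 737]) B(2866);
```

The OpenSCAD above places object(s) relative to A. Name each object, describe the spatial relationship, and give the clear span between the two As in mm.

Second table starts at x = 1798; first ends at x = 1068; clear span = 1798 − 1068 = 730 mm.

A is a table. B is a beam. A beam spans the tops of two tables. The clear span between the two tables is 730 mm.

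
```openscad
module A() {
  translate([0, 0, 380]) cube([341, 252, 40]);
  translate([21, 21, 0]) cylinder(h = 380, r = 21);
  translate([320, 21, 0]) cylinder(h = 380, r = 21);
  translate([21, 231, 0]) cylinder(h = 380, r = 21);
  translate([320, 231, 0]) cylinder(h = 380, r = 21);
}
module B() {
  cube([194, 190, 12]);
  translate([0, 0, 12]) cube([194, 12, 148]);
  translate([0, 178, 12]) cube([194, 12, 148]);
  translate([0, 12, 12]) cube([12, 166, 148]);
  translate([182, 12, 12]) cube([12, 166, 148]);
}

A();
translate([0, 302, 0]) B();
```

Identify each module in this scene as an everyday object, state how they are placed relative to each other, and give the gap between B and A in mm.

The open box's nearest face is 50 mm from the stool's +y face.

A is a stool. B is an open box. The open box is on the floor beside the stool on its +y side. The gap between the open box and the stool is 50 mm.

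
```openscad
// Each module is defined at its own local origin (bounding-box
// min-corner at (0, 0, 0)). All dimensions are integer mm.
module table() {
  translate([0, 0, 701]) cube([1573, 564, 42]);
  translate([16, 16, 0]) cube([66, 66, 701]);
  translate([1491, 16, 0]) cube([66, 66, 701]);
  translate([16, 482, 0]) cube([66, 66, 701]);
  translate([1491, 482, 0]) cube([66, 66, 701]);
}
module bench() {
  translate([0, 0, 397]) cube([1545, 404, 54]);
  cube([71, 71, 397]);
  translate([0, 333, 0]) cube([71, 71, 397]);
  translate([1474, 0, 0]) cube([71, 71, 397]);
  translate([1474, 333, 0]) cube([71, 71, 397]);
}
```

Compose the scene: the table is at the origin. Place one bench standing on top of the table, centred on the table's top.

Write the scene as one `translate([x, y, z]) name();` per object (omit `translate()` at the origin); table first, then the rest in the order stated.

table();
translate([14, 80, 743]) bench();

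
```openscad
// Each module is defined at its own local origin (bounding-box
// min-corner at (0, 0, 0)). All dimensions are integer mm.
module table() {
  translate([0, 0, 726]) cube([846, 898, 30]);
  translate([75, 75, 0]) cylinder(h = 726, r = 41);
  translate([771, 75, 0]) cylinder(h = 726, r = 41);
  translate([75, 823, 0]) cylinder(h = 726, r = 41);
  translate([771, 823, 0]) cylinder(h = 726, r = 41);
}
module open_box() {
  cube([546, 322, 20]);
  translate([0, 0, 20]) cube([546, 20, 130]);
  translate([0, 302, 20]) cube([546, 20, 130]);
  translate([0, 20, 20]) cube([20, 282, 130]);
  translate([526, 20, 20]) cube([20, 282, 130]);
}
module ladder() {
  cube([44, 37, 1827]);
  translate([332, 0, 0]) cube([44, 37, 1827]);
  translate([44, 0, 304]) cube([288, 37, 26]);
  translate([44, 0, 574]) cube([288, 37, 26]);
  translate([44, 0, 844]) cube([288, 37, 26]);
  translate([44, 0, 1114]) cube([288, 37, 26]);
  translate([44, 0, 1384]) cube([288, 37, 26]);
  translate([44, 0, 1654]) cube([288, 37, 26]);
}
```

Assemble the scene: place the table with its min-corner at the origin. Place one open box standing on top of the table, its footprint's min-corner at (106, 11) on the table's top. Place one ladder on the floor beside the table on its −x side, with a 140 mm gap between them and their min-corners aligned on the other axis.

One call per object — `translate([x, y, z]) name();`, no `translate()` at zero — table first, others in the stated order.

table();
translate([106, 11, 756]) open_box();
translate([-516, 0, 0]) ladder();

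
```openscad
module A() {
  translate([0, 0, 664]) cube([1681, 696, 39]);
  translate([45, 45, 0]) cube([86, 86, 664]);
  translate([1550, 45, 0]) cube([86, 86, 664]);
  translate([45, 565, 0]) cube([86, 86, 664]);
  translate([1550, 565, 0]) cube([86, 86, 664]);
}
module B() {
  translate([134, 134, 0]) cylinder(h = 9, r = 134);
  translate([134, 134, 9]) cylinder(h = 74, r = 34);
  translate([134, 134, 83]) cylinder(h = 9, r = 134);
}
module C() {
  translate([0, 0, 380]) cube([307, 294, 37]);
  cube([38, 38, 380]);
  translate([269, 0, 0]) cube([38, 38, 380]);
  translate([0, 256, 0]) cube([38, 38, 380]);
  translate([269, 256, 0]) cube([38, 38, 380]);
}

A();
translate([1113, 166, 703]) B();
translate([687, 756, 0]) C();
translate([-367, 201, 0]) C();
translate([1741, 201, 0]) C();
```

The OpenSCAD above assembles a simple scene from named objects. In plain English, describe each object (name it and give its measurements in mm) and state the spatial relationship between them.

A is a table with a 1681×696 mm rectangular top, 39 mm thick, top surface at z = 703 mm, supported by four 86×86 mm square legs, each inset 45 mm from the nearest pair of top edges, running from the floor.

B is a spool: two coaxial disc flanges of radius 134 mm and thickness 9 mm, joined by a core cylinder of radius 34 mm and height 74 mm. The lower flange rests on z = 0 and the three cylinders share a vertical axis.

C is a four-legged stool. The seat is 307×294 mm, 37 mm thick, top at z = 417 mm. It stands on four square legs, each 38×38 mm in cross-section, from z = 0 to the seat underside, each flush with a corner of the seat.

The spool is on top of the table. Three stools sit around the table at the +y, −x, +x sides.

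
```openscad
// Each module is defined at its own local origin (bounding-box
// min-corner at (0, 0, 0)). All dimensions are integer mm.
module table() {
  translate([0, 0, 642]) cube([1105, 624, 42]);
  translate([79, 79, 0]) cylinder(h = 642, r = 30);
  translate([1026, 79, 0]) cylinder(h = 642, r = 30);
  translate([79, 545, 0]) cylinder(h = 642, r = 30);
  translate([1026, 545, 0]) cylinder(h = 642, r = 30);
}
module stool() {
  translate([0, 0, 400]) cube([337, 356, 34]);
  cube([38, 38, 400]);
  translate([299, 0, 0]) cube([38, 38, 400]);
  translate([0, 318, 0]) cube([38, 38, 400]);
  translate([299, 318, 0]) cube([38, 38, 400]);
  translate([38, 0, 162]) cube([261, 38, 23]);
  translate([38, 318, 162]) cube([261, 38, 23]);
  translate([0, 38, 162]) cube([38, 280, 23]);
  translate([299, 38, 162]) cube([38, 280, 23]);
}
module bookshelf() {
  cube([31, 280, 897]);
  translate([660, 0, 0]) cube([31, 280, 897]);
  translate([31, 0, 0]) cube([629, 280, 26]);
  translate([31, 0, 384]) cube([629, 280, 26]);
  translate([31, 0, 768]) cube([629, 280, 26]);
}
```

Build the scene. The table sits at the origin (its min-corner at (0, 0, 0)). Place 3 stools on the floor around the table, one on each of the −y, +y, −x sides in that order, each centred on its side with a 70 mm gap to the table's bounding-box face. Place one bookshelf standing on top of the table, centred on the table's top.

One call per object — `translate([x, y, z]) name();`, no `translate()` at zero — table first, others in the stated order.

table();
translate([384, -426, 0]) stool();
translate([384, 694, 0]) stool();
translate([-407, 134, 0]) stool();
translate([207, 172, 684]) bookshelf();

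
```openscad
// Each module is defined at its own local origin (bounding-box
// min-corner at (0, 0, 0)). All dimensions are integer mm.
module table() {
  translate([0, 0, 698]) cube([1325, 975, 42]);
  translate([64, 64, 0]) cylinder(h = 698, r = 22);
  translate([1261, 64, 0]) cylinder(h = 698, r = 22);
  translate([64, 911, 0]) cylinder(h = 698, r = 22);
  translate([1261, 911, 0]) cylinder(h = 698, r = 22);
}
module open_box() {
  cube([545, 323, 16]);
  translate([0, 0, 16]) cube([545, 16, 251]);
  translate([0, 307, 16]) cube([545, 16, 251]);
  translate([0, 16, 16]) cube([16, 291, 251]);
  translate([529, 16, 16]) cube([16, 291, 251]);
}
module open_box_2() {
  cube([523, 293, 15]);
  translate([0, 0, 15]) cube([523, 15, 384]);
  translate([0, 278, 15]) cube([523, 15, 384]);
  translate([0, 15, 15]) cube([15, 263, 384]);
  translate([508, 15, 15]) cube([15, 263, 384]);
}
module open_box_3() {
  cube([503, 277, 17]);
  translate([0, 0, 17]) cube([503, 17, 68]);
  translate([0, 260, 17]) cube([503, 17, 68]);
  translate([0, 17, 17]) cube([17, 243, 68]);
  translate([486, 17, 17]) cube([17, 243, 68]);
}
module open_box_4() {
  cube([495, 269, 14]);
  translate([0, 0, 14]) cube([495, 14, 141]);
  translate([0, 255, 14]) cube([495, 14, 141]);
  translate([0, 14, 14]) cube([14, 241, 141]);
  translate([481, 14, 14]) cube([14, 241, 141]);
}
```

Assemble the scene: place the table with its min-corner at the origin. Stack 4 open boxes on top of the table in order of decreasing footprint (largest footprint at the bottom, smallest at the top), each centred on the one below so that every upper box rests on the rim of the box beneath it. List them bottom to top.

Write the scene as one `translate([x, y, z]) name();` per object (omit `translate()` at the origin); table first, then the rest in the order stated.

table();
translate([390, 326, 740]) open_box();
translate([401, 341, 1007]) open_box_2();
translate([411, 349, 1406]) open_box_3();
translate([415, 353, 1491]) open_box_4();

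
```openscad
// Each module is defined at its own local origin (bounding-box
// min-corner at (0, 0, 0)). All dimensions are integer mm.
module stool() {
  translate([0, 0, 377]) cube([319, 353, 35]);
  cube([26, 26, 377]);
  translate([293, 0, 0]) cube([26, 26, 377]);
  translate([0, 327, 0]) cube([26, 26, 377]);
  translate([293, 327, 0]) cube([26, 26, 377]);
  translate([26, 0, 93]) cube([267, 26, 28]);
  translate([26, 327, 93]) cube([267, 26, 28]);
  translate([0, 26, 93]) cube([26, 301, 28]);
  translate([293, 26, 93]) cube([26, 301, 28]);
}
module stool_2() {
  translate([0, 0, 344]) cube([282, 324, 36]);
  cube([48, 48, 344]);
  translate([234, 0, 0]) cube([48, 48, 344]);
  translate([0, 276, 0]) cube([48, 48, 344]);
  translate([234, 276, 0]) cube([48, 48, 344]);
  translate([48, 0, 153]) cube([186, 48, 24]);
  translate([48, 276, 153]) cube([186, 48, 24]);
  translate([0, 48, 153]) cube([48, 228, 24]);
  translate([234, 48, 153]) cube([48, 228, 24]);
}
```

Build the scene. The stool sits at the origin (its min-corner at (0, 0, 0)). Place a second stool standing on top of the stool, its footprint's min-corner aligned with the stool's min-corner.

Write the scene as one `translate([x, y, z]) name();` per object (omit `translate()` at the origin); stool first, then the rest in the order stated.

stool();
translate([0, 0, 412]) stool_2();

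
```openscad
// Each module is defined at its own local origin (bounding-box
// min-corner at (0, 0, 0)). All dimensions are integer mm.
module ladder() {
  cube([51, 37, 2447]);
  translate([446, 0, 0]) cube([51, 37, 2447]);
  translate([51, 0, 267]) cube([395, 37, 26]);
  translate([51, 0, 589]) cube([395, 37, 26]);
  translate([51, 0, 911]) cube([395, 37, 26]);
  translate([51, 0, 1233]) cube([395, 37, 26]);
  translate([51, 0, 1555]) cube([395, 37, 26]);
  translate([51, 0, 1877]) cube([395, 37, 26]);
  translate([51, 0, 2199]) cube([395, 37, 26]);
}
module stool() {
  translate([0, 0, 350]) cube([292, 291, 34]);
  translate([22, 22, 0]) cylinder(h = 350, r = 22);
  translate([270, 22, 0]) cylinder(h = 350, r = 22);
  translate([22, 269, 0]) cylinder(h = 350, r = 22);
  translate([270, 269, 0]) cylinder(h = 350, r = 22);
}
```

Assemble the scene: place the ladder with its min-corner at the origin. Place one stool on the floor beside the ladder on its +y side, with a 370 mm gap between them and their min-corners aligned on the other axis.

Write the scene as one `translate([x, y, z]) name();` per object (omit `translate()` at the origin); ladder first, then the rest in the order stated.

ladder();
translate([0, 407, 0]) stool();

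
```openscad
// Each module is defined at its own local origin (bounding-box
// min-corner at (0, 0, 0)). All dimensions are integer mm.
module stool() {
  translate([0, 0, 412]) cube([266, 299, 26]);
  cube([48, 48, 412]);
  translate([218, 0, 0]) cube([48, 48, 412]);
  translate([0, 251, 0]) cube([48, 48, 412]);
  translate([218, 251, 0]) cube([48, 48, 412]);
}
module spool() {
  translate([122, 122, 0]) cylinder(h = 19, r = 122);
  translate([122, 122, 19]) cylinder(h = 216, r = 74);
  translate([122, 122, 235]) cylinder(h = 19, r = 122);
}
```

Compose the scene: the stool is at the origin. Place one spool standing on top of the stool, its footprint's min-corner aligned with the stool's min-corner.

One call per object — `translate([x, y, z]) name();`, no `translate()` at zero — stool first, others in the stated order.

stool();
translate([0, 0, 438]) spool();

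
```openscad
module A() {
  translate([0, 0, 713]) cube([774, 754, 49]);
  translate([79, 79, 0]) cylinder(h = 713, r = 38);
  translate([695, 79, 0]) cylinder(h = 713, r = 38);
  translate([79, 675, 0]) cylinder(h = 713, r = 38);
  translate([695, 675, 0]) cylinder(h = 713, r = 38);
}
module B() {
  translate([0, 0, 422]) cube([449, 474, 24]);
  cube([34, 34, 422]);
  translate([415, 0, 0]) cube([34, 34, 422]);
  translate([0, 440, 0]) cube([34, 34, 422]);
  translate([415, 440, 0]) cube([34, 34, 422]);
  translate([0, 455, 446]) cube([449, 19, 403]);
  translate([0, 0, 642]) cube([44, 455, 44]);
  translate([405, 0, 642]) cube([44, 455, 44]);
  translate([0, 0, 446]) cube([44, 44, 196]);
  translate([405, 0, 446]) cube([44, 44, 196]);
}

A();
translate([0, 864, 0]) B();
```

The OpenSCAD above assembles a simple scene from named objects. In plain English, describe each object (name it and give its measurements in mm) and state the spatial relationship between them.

A is a rectangular dining table. The top is 774×754×49 mm with its upper surface at z = 762 mm. It stands on four round legs of 76 mm diameter, each leg's bounding box inset 41 mm from the nearest pair of top edges, running from the floor to the underside of the top.

B is a chair: 449×474 mm seat, 24 mm thick, top at z = 446 mm, on four 34 mm square corner legs flush with the seat edges. A 19 mm thick backrest slab spans the full seat width, extending 403 mm above the seat top, its back face flush with the seat's +y edge. Two armrests of 44×44 mm section run along each side from the seat's front edge to the front of the backrest, top faces 240 mm above the seat top and outer faces flush with the seat's x-edges; a 44×44 mm post under the front of each armrest stands on the seat at the front corner.

The chair is on the floor beside the table on its +y side.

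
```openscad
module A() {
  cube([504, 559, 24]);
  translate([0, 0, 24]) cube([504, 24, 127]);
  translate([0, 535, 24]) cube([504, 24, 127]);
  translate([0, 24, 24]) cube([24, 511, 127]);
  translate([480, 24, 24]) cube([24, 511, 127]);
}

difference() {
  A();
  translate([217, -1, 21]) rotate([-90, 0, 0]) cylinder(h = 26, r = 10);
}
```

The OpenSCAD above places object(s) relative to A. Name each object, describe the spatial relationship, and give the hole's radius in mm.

The subtracted cylinder has r = 10 mm.

A is an open box. The open box has a circular hole through its front wall. The hole's radius is 10 mm.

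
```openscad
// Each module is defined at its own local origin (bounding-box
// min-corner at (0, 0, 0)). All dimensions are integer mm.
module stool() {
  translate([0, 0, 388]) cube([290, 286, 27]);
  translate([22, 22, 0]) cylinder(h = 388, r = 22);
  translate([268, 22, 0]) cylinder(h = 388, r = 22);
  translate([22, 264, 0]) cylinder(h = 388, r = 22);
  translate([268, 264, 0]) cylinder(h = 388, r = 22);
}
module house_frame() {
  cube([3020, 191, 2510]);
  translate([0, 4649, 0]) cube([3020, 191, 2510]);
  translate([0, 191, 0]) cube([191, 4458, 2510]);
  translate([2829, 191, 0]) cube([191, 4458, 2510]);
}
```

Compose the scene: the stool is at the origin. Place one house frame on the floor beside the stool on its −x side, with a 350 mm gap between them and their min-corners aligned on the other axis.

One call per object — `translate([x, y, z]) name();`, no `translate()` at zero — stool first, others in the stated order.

stool();
translate([-3370, 0, 0]) house_frame();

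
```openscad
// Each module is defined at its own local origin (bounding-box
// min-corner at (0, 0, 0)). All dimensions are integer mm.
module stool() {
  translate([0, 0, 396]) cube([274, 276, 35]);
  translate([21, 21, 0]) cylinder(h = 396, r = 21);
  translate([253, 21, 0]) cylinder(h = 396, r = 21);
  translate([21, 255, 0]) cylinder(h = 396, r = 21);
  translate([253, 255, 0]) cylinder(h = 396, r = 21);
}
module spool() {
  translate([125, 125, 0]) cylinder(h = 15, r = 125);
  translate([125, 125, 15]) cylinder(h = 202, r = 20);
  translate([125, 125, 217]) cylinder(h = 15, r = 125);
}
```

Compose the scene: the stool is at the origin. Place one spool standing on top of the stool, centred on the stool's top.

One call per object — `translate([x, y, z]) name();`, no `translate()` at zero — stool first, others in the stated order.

stool();
translate([12, 13, 431]) spool();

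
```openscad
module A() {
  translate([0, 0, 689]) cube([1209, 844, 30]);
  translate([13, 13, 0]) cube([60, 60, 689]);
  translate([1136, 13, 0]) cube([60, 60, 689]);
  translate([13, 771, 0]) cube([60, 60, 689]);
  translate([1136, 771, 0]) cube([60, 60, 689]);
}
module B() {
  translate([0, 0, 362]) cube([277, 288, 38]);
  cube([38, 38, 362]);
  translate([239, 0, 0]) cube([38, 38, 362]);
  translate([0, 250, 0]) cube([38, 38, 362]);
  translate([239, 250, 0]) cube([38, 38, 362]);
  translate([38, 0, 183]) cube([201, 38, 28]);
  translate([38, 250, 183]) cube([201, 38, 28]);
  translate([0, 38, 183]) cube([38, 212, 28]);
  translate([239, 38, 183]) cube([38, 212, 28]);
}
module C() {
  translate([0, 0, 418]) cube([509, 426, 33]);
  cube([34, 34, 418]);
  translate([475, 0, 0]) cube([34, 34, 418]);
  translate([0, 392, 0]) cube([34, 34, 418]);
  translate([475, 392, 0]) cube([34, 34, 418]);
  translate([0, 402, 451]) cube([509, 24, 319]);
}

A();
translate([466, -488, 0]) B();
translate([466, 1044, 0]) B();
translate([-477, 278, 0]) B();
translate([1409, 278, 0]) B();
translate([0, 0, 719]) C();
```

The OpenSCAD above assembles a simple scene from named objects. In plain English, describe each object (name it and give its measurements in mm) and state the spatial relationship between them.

A is a table: top 1209 mm (x) × 844 mm (y), 30 mm thick, upper face at z = 719 mm, on four 60×60 mm square legs, each inset 13 mm from the nearest pair of top edges, running from z = 0 to the bottom of the top.

B is a four-legged stool. The seat is 277×288 mm, 38 mm thick, top at z = 400 mm. It stands on four square legs, each 38×38 mm in cross-section, from z = 0 to the seat underside, each flush with a corner of the seat. Four stretchers, 38 mm wide and 28 mm tall, connect adjacent legs with their undersides at z = 183 mm, each running between the inner faces of the legs it joins and aligned with the legs' outer faces on the other axis.

C is a chair: 509×426 mm seat, 33 mm thick, top at z = 451 mm, on four 34 mm square corner legs flush with the seat edges. A 24 mm thick backrest slab spans the full seat width, extending 319 mm above the seat top, its back face flush with the seat's +y edge.

Four stools sit around the table at the −y, +y, −x, +x sides. The chair is on top of the table.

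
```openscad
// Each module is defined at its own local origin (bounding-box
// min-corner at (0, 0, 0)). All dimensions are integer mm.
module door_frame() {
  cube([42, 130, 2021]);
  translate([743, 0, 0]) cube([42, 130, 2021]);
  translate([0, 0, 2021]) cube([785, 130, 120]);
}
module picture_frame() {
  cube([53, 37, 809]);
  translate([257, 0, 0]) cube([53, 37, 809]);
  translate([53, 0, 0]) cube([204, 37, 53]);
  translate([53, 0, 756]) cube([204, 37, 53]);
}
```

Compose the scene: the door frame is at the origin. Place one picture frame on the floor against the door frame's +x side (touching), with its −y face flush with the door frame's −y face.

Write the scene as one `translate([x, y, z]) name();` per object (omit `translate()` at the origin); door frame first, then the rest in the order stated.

door_frame();
translate([785, 0, 0]) picture_frame();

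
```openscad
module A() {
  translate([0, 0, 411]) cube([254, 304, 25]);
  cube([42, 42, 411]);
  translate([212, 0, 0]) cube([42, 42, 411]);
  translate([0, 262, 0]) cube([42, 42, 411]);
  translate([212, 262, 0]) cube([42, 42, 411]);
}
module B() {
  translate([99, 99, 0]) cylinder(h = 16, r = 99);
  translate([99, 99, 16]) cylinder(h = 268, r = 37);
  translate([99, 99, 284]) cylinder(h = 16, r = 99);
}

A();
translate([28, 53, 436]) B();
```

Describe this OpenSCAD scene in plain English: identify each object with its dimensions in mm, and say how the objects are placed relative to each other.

A is a simple wooden stool: a rectangular seat 254 mm (x) by 304 mm (y), 25 mm thick, top face at z = 436 mm, on four square legs, each 42×42 mm in cross-section. The legs rest on z = 0, each flush with a corner of the seat.

B is a spool: two coaxial disc flanges of radius 99 mm and thickness 16 mm, joined by a core cylinder of radius 37 mm and height 268 mm. The lower flange rests on z = 0 and the three cylinders share a vertical axis.

The spool is on top of the stool, centred.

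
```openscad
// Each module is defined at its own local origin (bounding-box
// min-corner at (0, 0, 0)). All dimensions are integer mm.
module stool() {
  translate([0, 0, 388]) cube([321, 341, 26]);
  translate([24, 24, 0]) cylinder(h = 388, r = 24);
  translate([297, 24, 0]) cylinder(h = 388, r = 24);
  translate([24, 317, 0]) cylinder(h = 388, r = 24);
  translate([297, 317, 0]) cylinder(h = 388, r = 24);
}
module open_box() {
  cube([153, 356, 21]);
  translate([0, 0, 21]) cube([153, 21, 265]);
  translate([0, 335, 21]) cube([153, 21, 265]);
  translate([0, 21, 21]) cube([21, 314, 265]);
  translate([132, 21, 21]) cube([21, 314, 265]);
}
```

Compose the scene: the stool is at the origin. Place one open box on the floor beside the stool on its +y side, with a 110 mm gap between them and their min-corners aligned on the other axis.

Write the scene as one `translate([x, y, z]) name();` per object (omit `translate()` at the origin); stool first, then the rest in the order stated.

stool();
translate([0, 451, 0]) open_box();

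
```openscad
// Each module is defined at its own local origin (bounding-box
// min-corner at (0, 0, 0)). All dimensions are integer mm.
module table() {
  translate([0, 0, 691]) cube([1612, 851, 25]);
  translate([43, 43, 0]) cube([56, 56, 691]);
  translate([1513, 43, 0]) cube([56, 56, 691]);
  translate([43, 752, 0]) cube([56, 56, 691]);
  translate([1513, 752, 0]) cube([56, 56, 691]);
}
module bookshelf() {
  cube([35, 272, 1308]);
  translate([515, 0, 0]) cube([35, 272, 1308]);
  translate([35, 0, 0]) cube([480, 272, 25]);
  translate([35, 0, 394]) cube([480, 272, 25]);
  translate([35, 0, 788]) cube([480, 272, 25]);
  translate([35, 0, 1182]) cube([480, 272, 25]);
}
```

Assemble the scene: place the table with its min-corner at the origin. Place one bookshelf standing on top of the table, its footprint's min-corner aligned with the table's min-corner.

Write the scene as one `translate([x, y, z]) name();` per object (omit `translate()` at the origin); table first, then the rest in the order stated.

table();
translate([0, 0, 716]) bookshelf();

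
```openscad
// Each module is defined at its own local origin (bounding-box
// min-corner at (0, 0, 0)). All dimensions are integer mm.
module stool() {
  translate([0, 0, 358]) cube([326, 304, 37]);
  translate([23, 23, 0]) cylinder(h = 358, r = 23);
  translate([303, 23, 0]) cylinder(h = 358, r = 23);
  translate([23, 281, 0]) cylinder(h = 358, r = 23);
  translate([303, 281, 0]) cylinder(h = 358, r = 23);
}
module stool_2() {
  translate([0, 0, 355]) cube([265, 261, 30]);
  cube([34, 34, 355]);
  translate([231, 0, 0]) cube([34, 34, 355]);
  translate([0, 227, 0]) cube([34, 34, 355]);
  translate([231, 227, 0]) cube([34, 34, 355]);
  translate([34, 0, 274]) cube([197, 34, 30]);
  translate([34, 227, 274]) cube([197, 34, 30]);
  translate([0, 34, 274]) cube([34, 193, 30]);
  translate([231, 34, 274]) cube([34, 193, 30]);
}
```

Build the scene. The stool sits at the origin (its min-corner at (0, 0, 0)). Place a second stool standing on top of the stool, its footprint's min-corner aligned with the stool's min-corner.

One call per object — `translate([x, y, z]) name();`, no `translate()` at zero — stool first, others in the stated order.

stool();
translate([0, 0, 395]) stool_2();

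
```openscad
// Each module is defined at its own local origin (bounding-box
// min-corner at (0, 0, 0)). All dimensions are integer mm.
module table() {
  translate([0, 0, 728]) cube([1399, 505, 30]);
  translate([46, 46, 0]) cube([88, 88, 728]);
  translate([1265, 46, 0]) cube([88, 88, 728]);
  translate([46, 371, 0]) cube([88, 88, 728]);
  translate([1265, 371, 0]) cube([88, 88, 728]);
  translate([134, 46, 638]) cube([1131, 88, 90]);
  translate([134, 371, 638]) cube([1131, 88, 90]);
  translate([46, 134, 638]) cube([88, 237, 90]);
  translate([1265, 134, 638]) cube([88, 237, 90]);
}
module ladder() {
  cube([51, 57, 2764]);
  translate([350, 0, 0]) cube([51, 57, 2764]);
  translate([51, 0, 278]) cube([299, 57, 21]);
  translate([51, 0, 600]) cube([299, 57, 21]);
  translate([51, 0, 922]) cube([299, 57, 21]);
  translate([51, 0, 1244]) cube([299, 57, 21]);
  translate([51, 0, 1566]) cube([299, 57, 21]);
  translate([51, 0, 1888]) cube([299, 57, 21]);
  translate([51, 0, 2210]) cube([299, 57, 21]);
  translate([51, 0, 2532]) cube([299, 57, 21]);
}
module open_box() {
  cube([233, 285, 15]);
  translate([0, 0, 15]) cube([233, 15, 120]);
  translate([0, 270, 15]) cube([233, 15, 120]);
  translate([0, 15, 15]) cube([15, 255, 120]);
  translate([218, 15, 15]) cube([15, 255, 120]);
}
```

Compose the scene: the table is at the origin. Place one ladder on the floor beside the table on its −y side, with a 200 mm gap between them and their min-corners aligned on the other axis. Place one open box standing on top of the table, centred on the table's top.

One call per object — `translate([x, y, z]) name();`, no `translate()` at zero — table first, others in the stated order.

table();
translate([0, -257, 0]) ladder();
translate([583, 110, 758]) open_box();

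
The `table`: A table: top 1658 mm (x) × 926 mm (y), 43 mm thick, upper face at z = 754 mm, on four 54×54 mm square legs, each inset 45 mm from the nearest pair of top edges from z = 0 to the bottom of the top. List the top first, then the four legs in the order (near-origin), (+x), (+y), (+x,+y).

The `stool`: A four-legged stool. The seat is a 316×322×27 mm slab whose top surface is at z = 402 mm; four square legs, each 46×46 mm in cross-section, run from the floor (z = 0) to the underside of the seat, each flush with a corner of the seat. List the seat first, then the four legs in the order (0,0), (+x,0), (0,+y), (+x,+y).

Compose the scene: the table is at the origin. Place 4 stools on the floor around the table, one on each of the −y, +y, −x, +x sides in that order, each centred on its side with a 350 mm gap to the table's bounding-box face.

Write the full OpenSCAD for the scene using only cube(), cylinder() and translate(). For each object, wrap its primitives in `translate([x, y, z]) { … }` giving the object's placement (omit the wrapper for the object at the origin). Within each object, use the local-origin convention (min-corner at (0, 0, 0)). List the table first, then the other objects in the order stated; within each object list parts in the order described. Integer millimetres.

translate([0, 0, 711]) cube([1658, 926, 43]);
translate([45, 45, 0]) cube([54, 54, 711]);
translate([1559, 45, 0]) cube([54, 54, 711]);
translate([45, 827, 0]) cube([54, 54, 711]);
translate([1559, 827, 0]) cube([54, 54, 711]);
translate([671, -672, 0]) {
  translate([0, 0, 375]) cube([316, 322, 27]);
  cube([46, 46, 375]);
  translate([270, 0, 0]) cube([46, 46, 375]);
  translate([0, 276, 0]) cube([46, 46, 375]);
  translate([270, 276, 0]) cube([46, 46, 375]);
}
translate([671, 1276, 0]) {
  translate([0, 0, 375]) cube([316, 322, 27]);
  cube([46, 46, 375]);
  translate([270, 0, 0]) cube([46, 46, 375]);
  translate([0, 276, 0]) cube([46, 46, 375]);
  translate([270, 276, 0]) cube([46, 46, 375]);
}
translate([-666, 302, 0]) {
  translate([0, 0, 375]) cube([316, 322, 27]);
  cube([46, 46, 375]);
  translate([270, 0, 0]) cube([46, 46, 375]);
  translate([0, 276, 0]) cube([46, 46, 375]);
  translate([270, 276, 0]) cube([46, 46, 375]);
}
translate([2008, 302, 0]) {
  translate([0, 0, 375]) cube([316, 322, 27]);
  cube([46, 46, 375]);
  translate([270, 0, 0]) cube([46, 46, 375]);
  translate([0, 276, 0]) cube([46, 46, 375]);
  translate([270, 276, 0]) cube([46, 46, 375]);
}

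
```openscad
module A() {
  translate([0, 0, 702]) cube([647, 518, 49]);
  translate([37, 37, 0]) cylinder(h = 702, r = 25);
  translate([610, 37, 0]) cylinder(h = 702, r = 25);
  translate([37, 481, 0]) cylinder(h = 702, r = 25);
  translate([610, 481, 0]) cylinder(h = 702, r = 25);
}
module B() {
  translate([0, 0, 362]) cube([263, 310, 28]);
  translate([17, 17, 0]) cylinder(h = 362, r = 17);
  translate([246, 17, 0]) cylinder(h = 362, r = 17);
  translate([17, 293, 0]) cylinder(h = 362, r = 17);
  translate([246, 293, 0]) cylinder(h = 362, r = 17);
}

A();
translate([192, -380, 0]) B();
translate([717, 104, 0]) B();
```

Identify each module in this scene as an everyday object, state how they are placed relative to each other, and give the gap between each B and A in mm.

Each stool's nearest face is 70 mm from the table's bounding box.

A is a table. B is a stool. Two stools sit around the table at the −y, +x sides. The gap between each stool and the table is 70 mm.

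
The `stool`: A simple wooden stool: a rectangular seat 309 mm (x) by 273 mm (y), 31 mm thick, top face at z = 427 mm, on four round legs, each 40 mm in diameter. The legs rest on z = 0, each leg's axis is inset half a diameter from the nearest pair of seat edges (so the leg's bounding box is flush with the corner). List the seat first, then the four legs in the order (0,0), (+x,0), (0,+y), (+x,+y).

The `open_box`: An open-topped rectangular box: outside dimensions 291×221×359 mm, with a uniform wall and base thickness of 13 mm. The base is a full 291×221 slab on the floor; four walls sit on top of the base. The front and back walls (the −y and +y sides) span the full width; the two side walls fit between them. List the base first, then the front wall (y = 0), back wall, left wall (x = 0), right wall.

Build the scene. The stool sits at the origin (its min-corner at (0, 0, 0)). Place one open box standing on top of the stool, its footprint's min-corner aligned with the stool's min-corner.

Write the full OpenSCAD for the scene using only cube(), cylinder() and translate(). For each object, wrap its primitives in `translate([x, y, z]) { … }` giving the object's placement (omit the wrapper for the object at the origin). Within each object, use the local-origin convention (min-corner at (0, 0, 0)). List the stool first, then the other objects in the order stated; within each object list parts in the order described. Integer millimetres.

translate([0, 0, 396]) cube([309, 273, 31]);
translate([20, 20, 0]) cylinder(h = 396, r = 20);
translate([289, 20, 0]) cylinder(h = 396, r = 20);
translate([20, 253, 0]) cylinder(h = 396, r = 20);
translate([289, 253, 0]) cylinder(h = 396, r = 20);
translate([0, 0, 427]) {
  cube([291, 221, 13]);
  translate([0, 0, 13]) cube([291, 13, 346]);
  translate([0, 208, 13]) cube([291, 13, 346]);
  translate([0, 13, 13]) cube([13, 195, 346]);
  translate([278, 13, 13]) cube([13, 195, 346]);
}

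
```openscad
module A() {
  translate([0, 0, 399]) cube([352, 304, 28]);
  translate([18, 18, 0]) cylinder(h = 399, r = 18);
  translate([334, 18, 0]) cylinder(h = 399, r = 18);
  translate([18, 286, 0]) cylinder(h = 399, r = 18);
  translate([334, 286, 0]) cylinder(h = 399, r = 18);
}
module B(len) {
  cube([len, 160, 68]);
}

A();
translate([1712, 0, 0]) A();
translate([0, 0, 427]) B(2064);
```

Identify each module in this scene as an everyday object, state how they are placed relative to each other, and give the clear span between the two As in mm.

Second stool starts at x = 1712; first ends at x = 352; clear span = 1712 − 352 = 1360 mm.

A is a stool. B is a beam. A beam spans the tops of two stools. The clear span between the two stools is 1360 mm.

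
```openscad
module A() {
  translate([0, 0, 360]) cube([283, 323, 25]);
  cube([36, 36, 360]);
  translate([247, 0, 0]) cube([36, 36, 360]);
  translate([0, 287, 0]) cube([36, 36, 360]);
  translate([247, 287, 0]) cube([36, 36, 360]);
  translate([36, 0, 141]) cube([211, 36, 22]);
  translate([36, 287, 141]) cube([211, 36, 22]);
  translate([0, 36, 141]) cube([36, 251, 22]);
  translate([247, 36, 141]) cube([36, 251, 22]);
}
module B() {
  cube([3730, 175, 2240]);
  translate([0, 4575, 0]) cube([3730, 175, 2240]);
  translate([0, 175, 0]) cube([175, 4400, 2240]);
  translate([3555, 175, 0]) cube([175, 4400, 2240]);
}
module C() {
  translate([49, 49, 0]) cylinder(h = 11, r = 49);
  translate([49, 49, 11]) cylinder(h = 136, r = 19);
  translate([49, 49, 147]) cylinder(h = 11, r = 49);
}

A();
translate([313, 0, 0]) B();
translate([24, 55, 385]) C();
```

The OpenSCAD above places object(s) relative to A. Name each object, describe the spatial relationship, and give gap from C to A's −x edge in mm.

A is a stool. B is a house frame. C is a spool. The house frame is on the floor beside the stool on its +x side. The spool is on top of the stool. The gap from the spool to the stool's −x edge is 24 mm.

The spool's min-x is at 24; the stool's min-x is 0; gap = 24 mm.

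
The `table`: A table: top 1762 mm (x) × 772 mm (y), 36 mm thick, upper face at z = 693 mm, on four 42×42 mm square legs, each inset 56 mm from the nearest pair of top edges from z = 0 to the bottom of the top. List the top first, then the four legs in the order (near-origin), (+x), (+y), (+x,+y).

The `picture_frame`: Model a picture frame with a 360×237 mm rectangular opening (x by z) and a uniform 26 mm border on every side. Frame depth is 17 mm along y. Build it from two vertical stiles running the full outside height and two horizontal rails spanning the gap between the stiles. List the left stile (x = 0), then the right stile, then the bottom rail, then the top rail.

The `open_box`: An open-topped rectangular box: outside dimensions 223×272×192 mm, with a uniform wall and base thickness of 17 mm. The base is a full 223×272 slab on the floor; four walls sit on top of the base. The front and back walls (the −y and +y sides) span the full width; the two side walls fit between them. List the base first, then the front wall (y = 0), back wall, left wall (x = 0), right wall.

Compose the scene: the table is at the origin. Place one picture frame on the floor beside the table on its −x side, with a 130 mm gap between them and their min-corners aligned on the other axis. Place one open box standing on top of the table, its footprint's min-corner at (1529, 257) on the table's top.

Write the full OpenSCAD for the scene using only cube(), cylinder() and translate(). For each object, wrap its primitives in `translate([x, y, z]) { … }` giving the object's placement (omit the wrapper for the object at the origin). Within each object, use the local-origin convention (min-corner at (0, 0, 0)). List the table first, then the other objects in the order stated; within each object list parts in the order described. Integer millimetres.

translate([0, 0, 657]) cube([1762, 772, 36]);
translate([56, 56, 0]) cube([42, 42, 657]);
translate([1664, 56, 0]) cube([42, 42, 657]);
translate([56, 674, 0]) cube([42, 42, 657]);
translate([1664, 674, 0]) cube([42, 42, 657]);
translate([-542, 0, 0]) {
  cube([26, 17, 289]);
  translate([386, 0, 0]) cube([26, 17, 289]);
  translate([26, 0, 0]) cube([360, 17, 26]);
  translate([26, 0, 263]) cube([360, 17, 26]);
}
translate([1529, 257, 693]) {
  cube([223, 272, 17]);
  translate([0, 0, 17]) cube([223, 17, 175]);
  translate([0, 255, 17]) cube([223, 17, 175]);
  translate([0, 17, 17]) cube([17, 238, 175]);
  translate([206, 17, 17]) cube([17, 238, 175]);
}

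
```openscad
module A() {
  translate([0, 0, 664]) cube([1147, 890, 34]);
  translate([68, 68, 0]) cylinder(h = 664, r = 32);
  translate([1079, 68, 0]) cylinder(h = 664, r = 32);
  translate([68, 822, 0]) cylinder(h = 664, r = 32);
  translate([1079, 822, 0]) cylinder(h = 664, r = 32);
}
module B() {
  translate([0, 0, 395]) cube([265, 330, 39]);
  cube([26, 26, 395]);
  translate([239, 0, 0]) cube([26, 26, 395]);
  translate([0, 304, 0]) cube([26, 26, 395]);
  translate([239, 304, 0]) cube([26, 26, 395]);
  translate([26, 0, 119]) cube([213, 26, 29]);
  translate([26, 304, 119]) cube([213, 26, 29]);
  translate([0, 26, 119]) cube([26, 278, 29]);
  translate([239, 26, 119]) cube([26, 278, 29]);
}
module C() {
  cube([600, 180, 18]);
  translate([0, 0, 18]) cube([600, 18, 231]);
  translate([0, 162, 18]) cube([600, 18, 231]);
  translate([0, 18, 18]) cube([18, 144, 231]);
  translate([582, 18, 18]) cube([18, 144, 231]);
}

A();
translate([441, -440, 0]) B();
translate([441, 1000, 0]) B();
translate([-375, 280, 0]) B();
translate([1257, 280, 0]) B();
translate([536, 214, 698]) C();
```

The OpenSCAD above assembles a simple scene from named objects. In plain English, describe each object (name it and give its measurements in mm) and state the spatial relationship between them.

A is a rectangular dining table. The top is 1147×890×34 mm with its upper surface at z = 698 mm. It stands on four round legs of 64 mm diameter, each leg's bounding box inset 36 mm from the nearest pair of top edges, running from the floor to the underside of the top.

B is a four-legged stool. The seat is 265×330 mm, 39 mm thick, top at z = 434 mm. It stands on four square legs, each 26×26 mm in cross-section, from z = 0 to the seat underside, each flush with a corner of the seat. Four stretchers, 26 mm wide and 29 mm tall, connect adjacent legs with their undersides at z = 119 mm, each running between the inner faces of the legs it joins and aligned with the legs' outer faces on the other axis.

C is an open storage box with external size 600×180×249 mm and wall thickness 18 mm (the base is also 18 mm thick). The base covers the whole footprint; the four walls stand on the base, with the y-facing walls full-width and the x-facing walls fitting between their inner faces.

Four stools sit around the table at the −y, +y, −x, +x sides. The open box is on top of the table.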